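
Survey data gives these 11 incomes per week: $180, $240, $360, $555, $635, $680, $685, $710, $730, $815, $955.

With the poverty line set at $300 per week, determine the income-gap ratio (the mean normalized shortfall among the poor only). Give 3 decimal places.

0.300

Poor units: $180, $240 (q = 2 of N = 11).
Shortfall ratios (z−y)/z: 0.4000, 0.2000; sum = 0.600000.
I averages over the q = 2 poor units only: 0.600000 / 2 = 0.300.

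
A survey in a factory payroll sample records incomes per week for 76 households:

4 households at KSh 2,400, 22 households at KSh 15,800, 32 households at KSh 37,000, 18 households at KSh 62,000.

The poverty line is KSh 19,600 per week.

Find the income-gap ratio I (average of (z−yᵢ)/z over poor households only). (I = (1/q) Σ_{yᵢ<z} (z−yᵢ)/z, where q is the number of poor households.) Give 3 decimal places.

0.299

Below the line: 4×KSh 2,400, 22×KSh 15,800 (q = 26 of N = 76).
Relative gaps: 0.8776 (×4), 0.1939 (×22); sum = 7.775510.
I averages over the q = 26 poor units only: 7.775510 / 26 = 0.299.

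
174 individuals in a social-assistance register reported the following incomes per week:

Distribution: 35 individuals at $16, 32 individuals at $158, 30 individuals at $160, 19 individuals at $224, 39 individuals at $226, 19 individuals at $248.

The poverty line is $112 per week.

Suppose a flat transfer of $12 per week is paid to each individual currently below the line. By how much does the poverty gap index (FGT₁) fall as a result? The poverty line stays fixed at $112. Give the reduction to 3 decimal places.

Before: below the line — 35×$16; poverty gap index (FGT₁) = 0.17241.
After the $12 transfer: below the line — 35×$28; poverty gap index (FGT₁) = 0.15086.
Reduction = 0.17241 − 0.15086 = 0.022.

0.022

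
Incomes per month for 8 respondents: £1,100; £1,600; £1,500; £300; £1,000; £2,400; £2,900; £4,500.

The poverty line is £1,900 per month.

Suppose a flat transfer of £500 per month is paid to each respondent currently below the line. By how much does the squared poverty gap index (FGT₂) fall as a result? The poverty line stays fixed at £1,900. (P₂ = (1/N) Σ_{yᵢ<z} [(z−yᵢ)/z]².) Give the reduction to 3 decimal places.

0.097

Before: below the line — £300, £1,000, £1,100, £1,500, £1,600; squared poverty gap index (FGT₂) = 0.14751.
After the £500 transfer: below the line — £800, £1,500, £1,600; squared poverty gap index (FGT₂) = 0.05055.
Reduction = 0.14751 − 0.05055 = 0.097.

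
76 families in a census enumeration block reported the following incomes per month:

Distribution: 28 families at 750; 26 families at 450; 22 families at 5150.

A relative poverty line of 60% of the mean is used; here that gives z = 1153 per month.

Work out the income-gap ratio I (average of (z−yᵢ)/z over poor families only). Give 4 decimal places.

0.4748

Below z: 26×450, 28×750 (q = 54 of N = 76).
Shortfall ratios (z−y)/z: 0.6097 (×26), 0.3495 (×28); sum = 25.639202.
The income-gap ratio divides by q (the poor only): 25.639202 / 54 = 0.4748.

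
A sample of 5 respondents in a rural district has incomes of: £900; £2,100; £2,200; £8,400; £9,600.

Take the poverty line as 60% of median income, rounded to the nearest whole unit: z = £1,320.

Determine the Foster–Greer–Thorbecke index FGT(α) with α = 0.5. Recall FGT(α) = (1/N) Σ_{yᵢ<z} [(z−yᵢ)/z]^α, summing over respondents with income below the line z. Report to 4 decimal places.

Below the line: £900 (q = 1 of N = 5).
Relative gaps: (1320−900)/1320 = 0.3182.
Raised to α = 0.5: 0.56408.
Sum = 0.564076; FGT(0.5) = 0.564076 / 5 = 0.1128.

0.1128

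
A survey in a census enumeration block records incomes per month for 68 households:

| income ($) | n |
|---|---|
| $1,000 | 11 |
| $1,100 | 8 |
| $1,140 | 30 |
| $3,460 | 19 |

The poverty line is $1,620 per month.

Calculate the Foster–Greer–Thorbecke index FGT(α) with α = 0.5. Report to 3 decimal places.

Below the line: 11×$1,000, 8×$1,100, 30×$1,140 (q = 49 of N = 68).
Gap ratios (z−y)/z: (1620−1000)/1620 = 0.3827 (×11); (1620−1100)/1620 = 0.3210 (×8); (1620−1140)/1620 = 0.2963 (×30).
Raised to α = 0.5: 0.61864 (×11); 0.56656 (×8); 0.54433 (×30).
Sum = 27.667439; FGT(0.5) = 27.667439 / 68 = 0.407.

0.407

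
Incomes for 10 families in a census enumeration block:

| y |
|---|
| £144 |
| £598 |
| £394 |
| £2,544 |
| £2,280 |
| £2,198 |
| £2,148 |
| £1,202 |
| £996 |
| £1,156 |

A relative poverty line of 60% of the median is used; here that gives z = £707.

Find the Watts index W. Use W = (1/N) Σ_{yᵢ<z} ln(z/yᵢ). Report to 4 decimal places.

Below z: £144, £394, £598 (q = 3 of N = 10).
Log shortfalls: ln(707/144) = 1.5912; ln(707/394) = 0.5847; ln(707/598) = 0.1674.
W = 2.343337 / 10 = 0.2343.

0.2343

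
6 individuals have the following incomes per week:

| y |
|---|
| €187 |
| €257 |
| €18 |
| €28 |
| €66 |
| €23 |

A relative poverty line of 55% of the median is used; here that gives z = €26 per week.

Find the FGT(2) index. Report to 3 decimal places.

Below the line: €18, €23 (q = 2 of N = 6).
Gap ratios (z−y)/z: (26−18)/26 = 0.3077; (26−23)/26 = 0.1154.
Squared: 0.0947; 0.0133.
Sum = 0.107988; P₂ = 0.107988 / 6 = 0.018.

0.018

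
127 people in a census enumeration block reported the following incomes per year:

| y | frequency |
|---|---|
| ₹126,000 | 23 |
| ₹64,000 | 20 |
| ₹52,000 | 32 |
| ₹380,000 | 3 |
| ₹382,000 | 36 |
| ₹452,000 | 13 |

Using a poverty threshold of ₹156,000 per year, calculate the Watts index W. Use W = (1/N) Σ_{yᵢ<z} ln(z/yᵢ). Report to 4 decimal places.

Incomes under z: 32×₹52,000, 20×₹64,000, 23×₹126,000 (q = 75 of N = 127).
ln(z/y) terms: ln(156000/52000) = 1.0986 (×32); ln(156000/64000) = 0.8910 (×20); ln(156000/126000) = 0.2136 (×23).
W = 57.887256 / 127 = 0.4558.

0.4558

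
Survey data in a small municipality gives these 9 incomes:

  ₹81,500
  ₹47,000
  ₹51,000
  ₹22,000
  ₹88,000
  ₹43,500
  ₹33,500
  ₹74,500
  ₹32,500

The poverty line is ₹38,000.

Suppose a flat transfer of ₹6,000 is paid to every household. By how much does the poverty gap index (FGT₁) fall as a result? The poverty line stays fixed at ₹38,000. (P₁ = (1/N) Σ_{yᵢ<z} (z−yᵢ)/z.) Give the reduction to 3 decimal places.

0.047

Before: below the line — ₹22,000, ₹32,500, ₹33,500; poverty gap index (FGT₁) = 0.07602.
After the ₹6,000 transfer: below the line — ₹28,000; poverty gap index (FGT₁) = 0.02924.
Reduction = 0.07602 − 0.02924 = 0.047.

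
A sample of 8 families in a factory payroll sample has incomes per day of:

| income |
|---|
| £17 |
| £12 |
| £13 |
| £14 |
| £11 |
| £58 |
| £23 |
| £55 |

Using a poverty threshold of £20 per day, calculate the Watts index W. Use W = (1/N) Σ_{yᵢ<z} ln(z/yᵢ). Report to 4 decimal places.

Incomes under z: £11, £12, £13, £14, £17 (q = 5 of N = 8).
Log gaps: ln(20/11) = 0.5978; ln(20/12) = 0.5108; ln(20/13) = 0.4308; ln(20/14) = 0.3567; ln(20/17) = 0.1625.
W = 2.058639 / 8 = 0.2573.

0.2573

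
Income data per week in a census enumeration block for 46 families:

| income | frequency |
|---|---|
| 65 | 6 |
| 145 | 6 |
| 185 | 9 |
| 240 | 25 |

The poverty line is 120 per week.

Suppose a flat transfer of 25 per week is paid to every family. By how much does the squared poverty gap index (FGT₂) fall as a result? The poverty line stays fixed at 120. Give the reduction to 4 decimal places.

Before: below the line — 6×65; squared poverty gap index (FGT₂) = 0.027400.
After the 25 transfer: below the line — 6×90; squared poverty gap index (FGT₂) = 0.008152.
Reduction = 0.027400 − 0.008152 = 0.0192.

0.0192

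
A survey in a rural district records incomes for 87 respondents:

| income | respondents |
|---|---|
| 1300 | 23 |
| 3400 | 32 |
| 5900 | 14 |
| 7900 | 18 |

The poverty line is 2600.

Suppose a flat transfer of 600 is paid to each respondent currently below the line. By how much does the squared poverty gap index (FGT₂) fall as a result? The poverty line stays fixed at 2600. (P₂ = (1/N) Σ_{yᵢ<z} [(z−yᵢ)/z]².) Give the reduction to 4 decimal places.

Before: below the line — 23×1300; squared poverty gap index (FGT₂) = 0.066092.
After the 600 transfer: below the line — 23×1900; squared poverty gap index (FGT₂) = 0.019163.
Reduction = 0.066092 − 0.019163 = 0.0469.

0.0469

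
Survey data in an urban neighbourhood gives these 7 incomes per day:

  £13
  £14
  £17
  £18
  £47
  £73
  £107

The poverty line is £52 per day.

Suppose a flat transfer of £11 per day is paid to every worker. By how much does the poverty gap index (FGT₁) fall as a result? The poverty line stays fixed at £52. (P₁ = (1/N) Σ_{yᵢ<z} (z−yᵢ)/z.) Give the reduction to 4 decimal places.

Before: below the line — £13, £14, £17, £18, £47; poverty gap index (FGT₁) = 0.414835.
After the £11 transfer: below the line — £24, £25, £28, £29; poverty gap index (FGT₁) = 0.280220.
Reduction = 0.414835 − 0.280220 = 0.1346.

0.1346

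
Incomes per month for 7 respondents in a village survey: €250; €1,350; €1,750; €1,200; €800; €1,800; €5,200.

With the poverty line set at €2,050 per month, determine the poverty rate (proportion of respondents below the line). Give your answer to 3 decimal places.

6 of the 7 respondents have income below €2,050.
H = 6/7 = 0.857.

0.857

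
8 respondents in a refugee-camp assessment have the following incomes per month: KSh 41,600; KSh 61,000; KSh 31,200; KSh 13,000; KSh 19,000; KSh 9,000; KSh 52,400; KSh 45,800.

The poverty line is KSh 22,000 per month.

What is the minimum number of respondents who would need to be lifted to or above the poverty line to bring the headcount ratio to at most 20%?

2

3 of the 8 respondents are poor, so H = 3/8 = 0.375.
A headcount ratio of at most 20% allows at most ⌊0.20 × 8⌋ = 1 poor respondents.
So at least 3 − 1 = 2 must be lifted.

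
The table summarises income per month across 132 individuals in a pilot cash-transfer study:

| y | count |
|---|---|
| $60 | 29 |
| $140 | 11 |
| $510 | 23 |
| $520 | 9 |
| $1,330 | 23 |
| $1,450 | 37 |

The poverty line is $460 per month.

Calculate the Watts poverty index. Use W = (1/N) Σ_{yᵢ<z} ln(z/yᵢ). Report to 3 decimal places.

Incomes under z: 29×$60, 11×$140 (q = 40 of N = 132).
ln(z/y) terms: ln(460/60) = 2.0369 (×29); ln(460/140) = 1.1896 (×11).
W = 72.155001 / 132 = 0.547.

0.547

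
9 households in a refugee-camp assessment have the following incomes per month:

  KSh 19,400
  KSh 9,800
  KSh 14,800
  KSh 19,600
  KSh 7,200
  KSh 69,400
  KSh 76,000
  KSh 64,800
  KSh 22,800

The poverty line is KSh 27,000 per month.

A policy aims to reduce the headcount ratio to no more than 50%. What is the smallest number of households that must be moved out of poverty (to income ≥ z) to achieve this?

6 of the 9 households are poor, so H = 6/9 = 0.667.
A headcount ratio of at most 50% allows at most ⌊0.50 × 9⌋ = 4 poor households.
So at least 6 − 4 = 2 must be lifted.

2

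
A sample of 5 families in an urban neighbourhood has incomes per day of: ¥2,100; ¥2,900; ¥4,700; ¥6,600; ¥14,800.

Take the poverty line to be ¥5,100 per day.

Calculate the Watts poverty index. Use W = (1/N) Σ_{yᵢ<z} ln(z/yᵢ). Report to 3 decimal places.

Below the line: ¥2,100, ¥2,900, ¥4,700 (q = 3 of N = 5).
ln(z/y) terms: ln(5100/2100) = 0.8873; ln(5100/2900) = 0.5645; ln(5100/4700) = 0.0817.
W = 1.533511 / 5 = 0.307.

0.307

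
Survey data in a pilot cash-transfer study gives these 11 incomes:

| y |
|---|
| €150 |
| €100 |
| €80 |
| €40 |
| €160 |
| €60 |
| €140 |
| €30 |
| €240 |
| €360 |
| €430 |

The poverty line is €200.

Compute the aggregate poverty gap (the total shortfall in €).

Below the line: €30, €40, €60, €80, €100, €140, €150, €160 (q = 8 of N = 11).
Individual gaps: 200−30 = 170; 200−40 = 160; 200−60 = 140; 200−80 = 120; 200−100 = 100; 200−140 = 60; 200−150 = 50; 200−160 = 40.
Aggregate gap = €840.

€840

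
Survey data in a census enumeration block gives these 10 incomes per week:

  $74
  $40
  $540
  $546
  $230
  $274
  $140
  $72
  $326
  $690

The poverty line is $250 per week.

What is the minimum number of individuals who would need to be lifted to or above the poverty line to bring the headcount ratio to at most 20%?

5 of the 10 individuals are poor, so H = 5/10 = 0.500.
A headcount ratio of at most 20% allows at most ⌊0.20 × 10⌋ = 2 poor individuals.
So at least 5 − 2 = 3 must be lifted.

3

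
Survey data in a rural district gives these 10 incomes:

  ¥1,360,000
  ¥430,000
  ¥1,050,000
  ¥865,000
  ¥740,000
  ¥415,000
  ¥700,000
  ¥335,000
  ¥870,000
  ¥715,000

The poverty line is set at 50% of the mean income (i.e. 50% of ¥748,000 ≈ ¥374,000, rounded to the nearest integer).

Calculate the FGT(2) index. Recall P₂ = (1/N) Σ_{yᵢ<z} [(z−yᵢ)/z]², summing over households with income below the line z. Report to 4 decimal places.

Below z: ¥335,000 (q = 1 of N = 10).
Shortfall ratios: (374000−335000)/374000 = 0.1043.
Squared: 0.0109.
Sum = 0.010874; P₂ = 0.010874 / 10 = 0.0011.

0.0011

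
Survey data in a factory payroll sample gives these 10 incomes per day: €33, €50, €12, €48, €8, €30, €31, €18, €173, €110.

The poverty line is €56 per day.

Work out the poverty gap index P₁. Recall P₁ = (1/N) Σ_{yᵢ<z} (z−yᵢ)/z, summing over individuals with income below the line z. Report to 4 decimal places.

0.3893

Below z: €8, €12, €18, €30, €31, €33, €48, €50 (q = 8 of N = 10).
Gap ratios (z−y)/z: (56−8)/56 = 0.8571; (56−12)/56 = 0.7857; (56−18)/56 = 0.6786; (56−30)/56 = 0.4643; (56−31)/56 = 0.4464; (56−33)/56 = 0.4107; (56−48)/56 = 0.1429; (56−50)/56 = 0.1071.
Σ = 3.892857. Dividing by the full population N = 10 gives P₁ = 0.3893.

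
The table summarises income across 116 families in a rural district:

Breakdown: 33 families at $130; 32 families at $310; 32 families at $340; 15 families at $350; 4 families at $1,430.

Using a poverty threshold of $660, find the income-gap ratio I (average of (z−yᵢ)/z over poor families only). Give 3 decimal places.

Below z: 33×$130, 32×$310, 32×$340, 15×$350 (q = 112 of N = 116).
Shortfall ratios (z−y)/z: 0.8030 (×33), 0.5303 (×32), 0.4848 (×32), 0.4697 (×15); sum = 66.030303.
The income-gap ratio divides by q (the poor only): 66.030303 / 112 = 0.590.

0.590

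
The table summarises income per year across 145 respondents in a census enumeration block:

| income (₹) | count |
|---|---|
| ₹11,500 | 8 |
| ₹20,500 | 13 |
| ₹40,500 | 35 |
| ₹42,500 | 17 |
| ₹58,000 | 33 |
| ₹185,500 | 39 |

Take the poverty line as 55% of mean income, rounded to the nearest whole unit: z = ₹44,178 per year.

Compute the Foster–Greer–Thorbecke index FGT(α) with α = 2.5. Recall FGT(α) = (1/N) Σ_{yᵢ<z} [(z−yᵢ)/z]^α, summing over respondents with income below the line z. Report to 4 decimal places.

Below the line: 8×₹11,500, 13×₹20,500, 35×₹40,500, 17×₹42,500 (q = 73 of N = 145).
Normalized shortfalls: (44178−11500)/44178 = 0.7397 (×8); (44178−20500)/44178 = 0.5360 (×13); (44178−40500)/44178 = 0.0833 (×35); (44178−42500)/44178 = 0.0380 (×17).
Raised to α = 2.5: 0.47057 (×8); 0.21030 (×13); 0.00200 (×35); 0.00028 (×17).
Sum = 6.573283; FGT(2.5) = 6.573283 / 145 = 0.0453.

0.0453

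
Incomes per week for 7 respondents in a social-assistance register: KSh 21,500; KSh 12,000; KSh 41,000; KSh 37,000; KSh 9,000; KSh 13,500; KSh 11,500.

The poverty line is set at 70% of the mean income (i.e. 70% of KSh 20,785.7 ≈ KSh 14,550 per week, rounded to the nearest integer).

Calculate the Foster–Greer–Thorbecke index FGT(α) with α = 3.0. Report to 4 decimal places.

Incomes under z: KSh 9,000, KSh 11,500, KSh 12,000, KSh 13,500 (q = 4 of N = 7).
Relative gaps: (14550−9000)/14550 = 0.3814; (14550−11500)/14550 = 0.2096; (14550−12000)/14550 = 0.1753; (14550−13500)/14550 = 0.0722.
Raised to α = 3.0: 0.05550; 0.00921; 0.00538; 0.00038.
Sum = 0.070470; FGT(3.0) = 0.070470 / 7 = 0.0101.

0.0101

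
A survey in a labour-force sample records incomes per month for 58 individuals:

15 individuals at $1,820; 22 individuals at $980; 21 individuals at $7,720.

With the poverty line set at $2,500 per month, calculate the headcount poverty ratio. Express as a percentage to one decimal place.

37 of the 58 individuals have income below $2,500.
H = 37/58 = 63.8%.

63.8%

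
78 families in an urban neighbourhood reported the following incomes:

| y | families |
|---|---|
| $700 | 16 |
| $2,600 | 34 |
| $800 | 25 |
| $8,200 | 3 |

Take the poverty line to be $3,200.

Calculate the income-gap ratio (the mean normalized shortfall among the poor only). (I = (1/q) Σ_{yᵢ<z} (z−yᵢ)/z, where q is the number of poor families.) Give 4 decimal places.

Incomes under z: 16×$700, 25×$800, 34×$2,600 (q = 75 of N = 78).
Relative gaps: 0.7812 (×16), 0.7500 (×25), 0.1875 (×34); sum = 37.625000.
I averages over the q = 75 poor units only: 37.625000 / 75 = 0.5017.

0.5017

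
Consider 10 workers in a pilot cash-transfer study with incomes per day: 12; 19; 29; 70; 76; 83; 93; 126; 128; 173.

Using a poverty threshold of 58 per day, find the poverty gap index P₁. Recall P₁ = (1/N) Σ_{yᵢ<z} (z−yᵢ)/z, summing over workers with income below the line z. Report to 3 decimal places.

0.197

Below the line: 12, 19, 29 (q = 3 of N = 10).
Relative gaps: (58−12)/58 = 0.7931; (58−19)/58 = 0.6724; (58−29)/58 = 0.5000.
Sum of shortfalls = 1.965517; P₁ averages over all N: 1.965517 / 10 = 0.197.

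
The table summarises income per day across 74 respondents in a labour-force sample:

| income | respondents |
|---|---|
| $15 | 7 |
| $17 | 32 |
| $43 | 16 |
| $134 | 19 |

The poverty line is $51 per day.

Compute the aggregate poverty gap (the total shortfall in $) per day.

$1,468

Incomes under z: 7×$15, 32×$17, 16×$43 (q = 55 of N = 74).
Individual gaps: 7×(51−15) = 252; 32×(51−17) = 1088; 16×(51−43) = 128.
Aggregate gap = $1,468.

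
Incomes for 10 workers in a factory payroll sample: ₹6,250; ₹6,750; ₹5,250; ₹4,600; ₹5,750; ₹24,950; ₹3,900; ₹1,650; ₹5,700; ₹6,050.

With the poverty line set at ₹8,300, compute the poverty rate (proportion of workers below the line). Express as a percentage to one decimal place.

90.0%

9 of the 10 workers have income below ₹8,300.
H = 9/10 = 90.0%.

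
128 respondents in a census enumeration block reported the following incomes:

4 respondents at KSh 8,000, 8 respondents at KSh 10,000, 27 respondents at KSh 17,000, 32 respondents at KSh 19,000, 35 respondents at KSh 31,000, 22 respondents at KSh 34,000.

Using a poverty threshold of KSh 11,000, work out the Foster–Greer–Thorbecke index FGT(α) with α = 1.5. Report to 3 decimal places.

Below the line: 4×KSh 8,000, 8×KSh 10,000 (q = 12 of N = 128).
Gap ratios (z−y)/z: (11000−8000)/11000 = 0.2727 (×4); (11000−10000)/11000 = 0.0909 (×8).
Raised to α = 1.5: 0.14243 (×4); 0.02741 (×8).
Sum = 0.788990; FGT(1.5) = 0.788990 / 128 = 0.006.

0.006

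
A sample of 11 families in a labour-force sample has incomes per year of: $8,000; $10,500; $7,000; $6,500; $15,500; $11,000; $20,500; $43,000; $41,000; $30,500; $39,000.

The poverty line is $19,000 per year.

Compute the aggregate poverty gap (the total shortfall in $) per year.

$55,500

Incomes under z: $6,500, $7,000, $8,000, $10,500, $11,000, $15,500 (q = 6 of N = 11).
Individual gaps: 19000−6500 = 12500; 19000−7000 = 12000; 19000−8000 = 11000; 19000−10500 = 8500; 19000−11000 = 8000; 19000−15500 = 3500.
Aggregate gap = $55,500.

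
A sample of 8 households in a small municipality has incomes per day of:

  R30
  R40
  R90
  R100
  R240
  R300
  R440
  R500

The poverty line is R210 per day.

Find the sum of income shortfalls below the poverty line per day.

Poor units: R30, R40, R90, R100 (q = 4 of N = 8).
Individual gaps: 210−30 = 180; 210−40 = 170; 210−90 = 120; 210−100 = 110.
Aggregate gap = R580.

R580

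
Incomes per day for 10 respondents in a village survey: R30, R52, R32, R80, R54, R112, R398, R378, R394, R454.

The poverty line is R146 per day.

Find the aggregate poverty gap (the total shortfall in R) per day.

Poor units: R30, R32, R52, R54, R80, R112 (q = 6 of N = 10).
Individual gaps: 146−30 = 116; 146−32 = 114; 146−52 = 94; 146−54 = 92; 146−80 = 66; 146−112 = 34.
Aggregate gap = R516.

R516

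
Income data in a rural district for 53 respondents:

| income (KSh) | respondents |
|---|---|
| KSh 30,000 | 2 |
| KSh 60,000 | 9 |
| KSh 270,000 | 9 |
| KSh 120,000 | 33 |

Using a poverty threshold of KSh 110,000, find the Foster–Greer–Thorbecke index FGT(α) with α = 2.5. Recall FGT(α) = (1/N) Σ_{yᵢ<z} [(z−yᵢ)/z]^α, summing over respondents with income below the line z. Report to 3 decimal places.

Below the line: 2×KSh 30,000, 9×KSh 60,000 (q = 11 of N = 53).
Shortfall ratios: (110000−30000)/110000 = 0.7273 (×2); (110000−60000)/110000 = 0.4545 (×9).
Raised to α = 2.5: 0.45107 (×2); 0.13930 (×9).
Sum = 2.155816; FGT(2.5) = 2.155816 / 53 = 0.041.

0.041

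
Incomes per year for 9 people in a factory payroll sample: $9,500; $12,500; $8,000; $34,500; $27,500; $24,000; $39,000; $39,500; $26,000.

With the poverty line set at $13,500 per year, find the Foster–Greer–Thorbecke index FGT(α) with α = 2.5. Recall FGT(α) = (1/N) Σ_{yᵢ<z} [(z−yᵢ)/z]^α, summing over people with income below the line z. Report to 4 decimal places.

0.0172

Below z: $8,000, $9,500, $12,500 (q = 3 of N = 9).
Relative gaps: (13500−8000)/13500 = 0.4074; (13500−9500)/13500 = 0.2963; (13500−12500)/13500 = 0.0741.
Raised to α = 2.5: 0.10594; 0.04779; 0.00149.
Sum = 0.155224; FGT(2.5) = 0.155224 / 9 = 0.0172.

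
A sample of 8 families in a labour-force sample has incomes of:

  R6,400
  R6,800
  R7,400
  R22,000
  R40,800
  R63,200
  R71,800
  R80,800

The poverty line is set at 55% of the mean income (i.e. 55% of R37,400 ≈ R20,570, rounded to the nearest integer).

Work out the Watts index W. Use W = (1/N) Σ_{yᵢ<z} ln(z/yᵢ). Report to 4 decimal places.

0.4121

Below z: R6,400, R6,800, R7,400 (q = 3 of N = 8).
Log shortfalls: ln(20570/6400) = 1.1675; ln(20570/6800) = 1.1069; ln(20570/7400) = 1.0224.
W = 3.296801 / 8 = 0.4121.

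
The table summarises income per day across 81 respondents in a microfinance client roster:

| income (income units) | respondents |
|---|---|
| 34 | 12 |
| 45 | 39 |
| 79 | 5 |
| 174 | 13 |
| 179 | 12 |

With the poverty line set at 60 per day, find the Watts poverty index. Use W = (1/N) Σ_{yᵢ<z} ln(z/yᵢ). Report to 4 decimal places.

0.2227

Incomes under z: 12×34, 39×45 (q = 51 of N = 81).
Log gaps: ln(60/34) = 0.5680 (×12); ln(60/45) = 0.2877 (×39).
W = 18.035409 / 81 = 0.2227.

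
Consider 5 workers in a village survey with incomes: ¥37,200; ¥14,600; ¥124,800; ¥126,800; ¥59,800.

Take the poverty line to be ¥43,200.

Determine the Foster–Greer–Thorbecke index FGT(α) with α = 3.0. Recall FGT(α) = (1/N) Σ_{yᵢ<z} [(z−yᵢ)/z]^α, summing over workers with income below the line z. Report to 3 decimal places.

0.059

Below the line: ¥14,600, ¥37,200 (q = 2 of N = 5).
Gap ratios (z−y)/z: (43200−14600)/43200 = 0.6620; (43200−37200)/43200 = 0.1389.
Raised to α = 3.0: 0.29017; 0.00268.
Sum = 0.292845; FGT(3.0) = 0.292845 / 5 = 0.059.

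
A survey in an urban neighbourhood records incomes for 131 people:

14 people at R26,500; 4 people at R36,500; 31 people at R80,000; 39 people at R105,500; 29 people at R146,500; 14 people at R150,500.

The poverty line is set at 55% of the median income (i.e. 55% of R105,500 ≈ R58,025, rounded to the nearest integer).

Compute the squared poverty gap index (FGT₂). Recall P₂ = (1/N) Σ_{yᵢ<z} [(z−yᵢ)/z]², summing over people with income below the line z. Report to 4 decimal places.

0.0357

Below z: 14×R26,500, 4×R36,500 (q = 18 of N = 131).
Relative gaps: (58025−26500)/58025 = 0.5433 (×14); (58025−36500)/58025 = 0.3710 (×4).
Squared: 0.2952 (×14); 0.1376 (×4).
Sum = 4.682901; P₂ = 4.682901 / 131 = 0.0357.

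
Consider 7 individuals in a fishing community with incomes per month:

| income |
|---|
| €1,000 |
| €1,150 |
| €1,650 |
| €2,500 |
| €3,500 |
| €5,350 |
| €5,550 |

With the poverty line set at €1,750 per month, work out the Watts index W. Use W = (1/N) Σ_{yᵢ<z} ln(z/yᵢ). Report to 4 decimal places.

Below z: €1,000, €1,150, €1,650 (q = 3 of N = 7).
Log shortfalls: ln(1750/1000) = 0.5596; ln(1750/1150) = 0.4199; ln(1750/1650) = 0.0588.
W = 1.038310 / 7 = 0.1483.

0.1483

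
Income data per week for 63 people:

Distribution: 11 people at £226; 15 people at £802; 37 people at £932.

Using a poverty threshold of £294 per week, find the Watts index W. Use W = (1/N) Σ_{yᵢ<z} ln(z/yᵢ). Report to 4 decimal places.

Below the line: 11×£226 (q = 11 of N = 63).
ln(z/y) terms: ln(294/226) = 0.2630 (×11).
W = 2.893492 / 63 = 0.0459.

0.0459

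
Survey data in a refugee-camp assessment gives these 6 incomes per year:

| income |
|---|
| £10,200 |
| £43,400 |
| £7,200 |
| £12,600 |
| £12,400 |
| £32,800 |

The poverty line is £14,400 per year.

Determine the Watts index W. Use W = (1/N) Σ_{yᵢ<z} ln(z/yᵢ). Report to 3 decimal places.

0.220

Incomes under z: £7,200, £10,200, £12,400, £12,600 (q = 4 of N = 6).
Log shortfalls: ln(14400/7200) = 0.6931; ln(14400/10200) = 0.3448; ln(14400/12400) = 0.1495; ln(14400/12600) = 0.1335.
W = 1.321051 / 6 = 0.220.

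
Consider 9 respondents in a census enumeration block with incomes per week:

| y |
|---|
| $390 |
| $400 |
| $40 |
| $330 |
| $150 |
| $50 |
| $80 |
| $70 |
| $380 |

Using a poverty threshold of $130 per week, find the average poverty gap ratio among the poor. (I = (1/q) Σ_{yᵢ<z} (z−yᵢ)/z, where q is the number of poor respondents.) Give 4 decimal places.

0.5385

Below the line: $40, $50, $70, $80 (q = 4 of N = 9).
Shortfall ratios (z−y)/z: 0.6923, 0.6154, 0.4615, 0.3846; sum = 2.153846.
The income-gap ratio divides by q (the poor only): 2.153846 / 4 = 0.5385.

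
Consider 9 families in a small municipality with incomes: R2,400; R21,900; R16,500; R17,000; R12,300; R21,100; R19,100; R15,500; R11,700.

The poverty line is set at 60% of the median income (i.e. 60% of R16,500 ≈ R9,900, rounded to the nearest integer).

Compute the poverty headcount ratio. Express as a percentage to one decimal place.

11.1%

1 of the 9 families have income below R9,900.
H = 1/9 = 11.1%.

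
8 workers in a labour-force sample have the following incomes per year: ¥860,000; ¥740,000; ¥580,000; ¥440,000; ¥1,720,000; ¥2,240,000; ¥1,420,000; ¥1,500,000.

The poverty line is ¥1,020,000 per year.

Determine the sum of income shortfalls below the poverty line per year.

¥1,460,000

Below z: ¥440,000, ¥580,000, ¥740,000, ¥860,000 (q = 4 of N = 8).
Individual gaps: 1020000−440000 = 580000; 1020000−580000 = 440000; 1020000−740000 = 280000; 1020000−860000 = 160000.
Aggregate gap = ¥1,460,000.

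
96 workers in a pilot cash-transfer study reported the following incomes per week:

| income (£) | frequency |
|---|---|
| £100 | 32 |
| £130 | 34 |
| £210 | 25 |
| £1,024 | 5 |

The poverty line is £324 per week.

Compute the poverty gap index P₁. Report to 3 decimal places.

Below z: 32×£100, 34×£130, 25×£210 (q = 91 of N = 96).
Gap ratios (z−y)/z: (324−100)/324 = 0.6914 (×32); (324−130)/324 = 0.5988 (×34); (324−210)/324 = 0.3519 (×25).
Σ = 51.277778. Dividing by the full population N = 96 gives P₁ = 0.534.

0.534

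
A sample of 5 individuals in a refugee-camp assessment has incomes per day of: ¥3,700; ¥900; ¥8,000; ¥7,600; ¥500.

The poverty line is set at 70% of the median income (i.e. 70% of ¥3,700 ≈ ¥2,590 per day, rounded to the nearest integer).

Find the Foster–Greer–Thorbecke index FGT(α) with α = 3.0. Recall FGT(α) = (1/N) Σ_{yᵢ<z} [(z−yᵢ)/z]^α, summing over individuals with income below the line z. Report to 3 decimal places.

0.161

Below z: ¥500, ¥900 (q = 2 of N = 5).
Normalized shortfalls: (2590−500)/2590 = 0.8069; (2590−900)/2590 = 0.6525.
Raised to α = 3.0: 0.52546; 0.27782.
Sum = 0.803278; FGT(3.0) = 0.803278 / 5 = 0.161.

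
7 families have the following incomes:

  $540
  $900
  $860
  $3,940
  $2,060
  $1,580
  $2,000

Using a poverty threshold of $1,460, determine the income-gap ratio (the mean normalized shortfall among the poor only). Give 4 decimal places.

Below the line: $540, $860, $900 (q = 3 of N = 7).
Relative gaps: 0.6301, 0.4110, 0.3836; sum = 1.424658.
The income-gap ratio divides by q (the poor only): 1.424658 / 3 = 0.4749.

0.4749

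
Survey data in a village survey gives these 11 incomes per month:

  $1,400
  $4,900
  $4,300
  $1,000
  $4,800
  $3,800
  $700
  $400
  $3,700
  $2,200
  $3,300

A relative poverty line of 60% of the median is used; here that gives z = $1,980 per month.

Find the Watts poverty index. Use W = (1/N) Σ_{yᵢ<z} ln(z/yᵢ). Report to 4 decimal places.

0.3335

Incomes under z: $400, $700, $1,000, $1,400 (q = 4 of N = 11).
ln(z/y) terms: ln(1980/400) = 1.5994; ln(1980/700) = 1.0398; ln(1980/1000) = 0.6831; ln(1980/1400) = 0.3466.
W = 3.668881 / 11 = 0.3335.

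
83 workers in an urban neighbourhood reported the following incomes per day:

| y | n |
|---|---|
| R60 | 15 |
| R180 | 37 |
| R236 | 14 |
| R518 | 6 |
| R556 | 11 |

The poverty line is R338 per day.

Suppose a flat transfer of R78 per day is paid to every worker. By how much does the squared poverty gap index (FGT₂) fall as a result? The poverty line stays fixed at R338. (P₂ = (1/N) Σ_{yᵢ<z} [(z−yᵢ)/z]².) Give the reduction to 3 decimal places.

Before: below the line — 15×R60, 37×R180, 14×R236; squared poverty gap index (FGT₂) = 0.23503.
After the R78 transfer: below the line — 15×R138, 37×R258, 14×R314; squared poverty gap index (FGT₂) = 0.08910.
Reduction = 0.23503 − 0.08910 = 0.146.

0.146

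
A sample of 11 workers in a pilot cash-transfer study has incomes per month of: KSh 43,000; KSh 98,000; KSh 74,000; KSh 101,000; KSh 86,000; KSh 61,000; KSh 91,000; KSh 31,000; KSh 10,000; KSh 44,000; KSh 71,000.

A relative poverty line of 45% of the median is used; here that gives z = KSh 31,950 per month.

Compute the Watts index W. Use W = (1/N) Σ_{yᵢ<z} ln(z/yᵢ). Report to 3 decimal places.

0.108

Below z: KSh 10,000, KSh 31,000 (q = 2 of N = 11).
ln(z/y) terms: ln(31950/10000) = 1.1616; ln(31950/31000) = 0.0302.
W = 1.191772 / 11 = 0.108.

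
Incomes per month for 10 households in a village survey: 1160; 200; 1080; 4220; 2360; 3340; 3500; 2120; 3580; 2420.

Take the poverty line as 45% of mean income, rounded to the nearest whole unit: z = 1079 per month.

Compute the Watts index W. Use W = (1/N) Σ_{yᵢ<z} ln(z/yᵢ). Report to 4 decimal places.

Below z: 200 (q = 1 of N = 10).
Log shortfalls: ln(1079/200) = 1.6855.
W = 1.685473 / 10 = 0.1685.

0.1685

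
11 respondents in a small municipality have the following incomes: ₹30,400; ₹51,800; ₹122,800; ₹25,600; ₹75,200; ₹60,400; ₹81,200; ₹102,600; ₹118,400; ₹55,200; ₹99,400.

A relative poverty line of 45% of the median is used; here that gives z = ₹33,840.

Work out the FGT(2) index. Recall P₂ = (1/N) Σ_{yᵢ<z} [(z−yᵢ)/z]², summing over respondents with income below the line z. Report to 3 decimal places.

0.006

Incomes under z: ₹25,600, ₹30,400 (q = 2 of N = 11).
Shortfall ratios: (33840−25600)/33840 = 0.2435; (33840−30400)/33840 = 0.1017.
Squared: 0.0593; 0.0103.
Sum = 0.069625; P₂ = 0.069625 / 11 = 0.006.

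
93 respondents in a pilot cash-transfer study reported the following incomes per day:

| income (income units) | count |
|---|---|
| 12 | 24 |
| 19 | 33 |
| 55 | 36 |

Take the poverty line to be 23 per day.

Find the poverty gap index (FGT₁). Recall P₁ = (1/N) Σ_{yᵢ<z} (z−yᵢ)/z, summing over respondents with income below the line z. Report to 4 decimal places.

Poor units: 24×12, 33×19 (q = 57 of N = 93).
Gap ratios (z−y)/z: (23−12)/23 = 0.4783 (×24); (23−19)/23 = 0.1739 (×33).
Σ = 17.217391. Dividing by the full population N = 93 gives P₁ = 0.1851.

0.1851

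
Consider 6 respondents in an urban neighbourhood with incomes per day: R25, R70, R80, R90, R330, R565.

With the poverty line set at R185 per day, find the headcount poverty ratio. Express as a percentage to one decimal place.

4 of the 6 respondents have income below R185.
H = 4/6 = 66.7%.

66.7%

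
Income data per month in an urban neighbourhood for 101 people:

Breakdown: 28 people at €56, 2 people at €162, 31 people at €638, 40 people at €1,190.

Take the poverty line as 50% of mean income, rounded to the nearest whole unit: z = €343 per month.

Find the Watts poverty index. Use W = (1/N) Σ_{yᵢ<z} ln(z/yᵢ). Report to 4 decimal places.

Below the line: 28×€56, 2×€162 (q = 30 of N = 101).
Log gaps: ln(343/56) = 1.8124 (×28); ln(343/162) = 0.7501 (×2).
W = 52.246873 / 101 = 0.5173.

0.5173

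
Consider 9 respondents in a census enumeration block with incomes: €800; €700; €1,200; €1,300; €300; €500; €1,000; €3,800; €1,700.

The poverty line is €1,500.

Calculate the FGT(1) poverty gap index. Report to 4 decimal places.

0.3481

Below the line: €300, €500, €700, €800, €1,000, €1,200, €1,300 (q = 7 of N = 9).
Relative gaps: (1500−300)/1500 = 0.8000; (1500−500)/1500 = 0.6667; (1500−700)/1500 = 0.5333; (1500−800)/1500 = 0.4667; (1500−1000)/1500 = 0.3333; (1500−1200)/1500 = 0.2000; (1500−1300)/1500 = 0.1333.
Sum of shortfalls = 3.133333; P₁ averages over all N: 3.133333 / 9 = 0.3481.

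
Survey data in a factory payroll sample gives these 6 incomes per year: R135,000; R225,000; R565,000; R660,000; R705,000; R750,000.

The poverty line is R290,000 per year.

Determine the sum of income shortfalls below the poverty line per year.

Poor units: R135,000, R225,000 (q = 2 of N = 6).
Individual gaps: 290000−135000 = 155000; 290000−225000 = 65000.
Aggregate gap = R220,000.

R220,000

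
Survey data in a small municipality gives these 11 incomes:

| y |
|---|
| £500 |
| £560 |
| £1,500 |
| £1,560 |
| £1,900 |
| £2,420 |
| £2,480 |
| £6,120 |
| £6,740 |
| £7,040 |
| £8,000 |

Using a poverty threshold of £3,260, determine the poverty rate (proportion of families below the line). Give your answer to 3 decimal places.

0.636

7 of the 11 families have income below £3,260.
H = 7/11 = 0.636.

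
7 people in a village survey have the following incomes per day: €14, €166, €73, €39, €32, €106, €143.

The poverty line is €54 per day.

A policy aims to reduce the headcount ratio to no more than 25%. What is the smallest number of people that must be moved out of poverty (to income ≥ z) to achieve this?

2

Currently q = 3 of N = 7 are below the line (H = 0.429).
A headcount ratio of at most 25% allows at most ⌊0.25 × 7⌋ = 1 poor people.
So at least 3 − 1 = 2 must be lifted.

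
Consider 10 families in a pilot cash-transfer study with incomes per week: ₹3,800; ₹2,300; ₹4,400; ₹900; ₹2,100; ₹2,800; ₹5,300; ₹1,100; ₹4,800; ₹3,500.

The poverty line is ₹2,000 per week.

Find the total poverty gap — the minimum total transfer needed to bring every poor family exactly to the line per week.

Incomes under z: ₹900, ₹1,100 (q = 2 of N = 10).
Individual gaps: 2000−900 = 1100; 2000−1100 = 900.
Aggregate gap = ₹2,000.

₹2,000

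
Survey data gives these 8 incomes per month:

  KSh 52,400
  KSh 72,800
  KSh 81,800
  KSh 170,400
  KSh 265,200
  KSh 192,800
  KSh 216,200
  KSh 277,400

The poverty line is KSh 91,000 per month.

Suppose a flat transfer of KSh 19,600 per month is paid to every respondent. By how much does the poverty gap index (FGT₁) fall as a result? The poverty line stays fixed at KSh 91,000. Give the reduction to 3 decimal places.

Before: below the line — KSh 52,400, KSh 72,800, KSh 81,800; poverty gap index (FGT₁) = 0.09066.
After the KSh 19,600 transfer: below the line — KSh 72,000; poverty gap index (FGT₁) = 0.02610.
Reduction = 0.09066 − 0.02610 = 0.065.

0.065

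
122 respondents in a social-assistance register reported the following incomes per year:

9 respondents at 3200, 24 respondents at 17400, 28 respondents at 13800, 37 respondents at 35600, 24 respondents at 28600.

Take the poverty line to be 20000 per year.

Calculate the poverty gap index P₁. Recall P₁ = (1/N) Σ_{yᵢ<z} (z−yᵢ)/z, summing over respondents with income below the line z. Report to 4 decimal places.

Incomes under z: 9×3200, 28×13800, 24×17400 (q = 61 of N = 122).
Shortfall ratios: (20000−3200)/20000 = 0.8400 (×9); (20000−13800)/20000 = 0.3100 (×28); (20000−17400)/20000 = 0.1300 (×24).
Sum of shortfalls = 19.360000; P₁ averages over all N: 19.360000 / 122 = 0.1587.

0.1587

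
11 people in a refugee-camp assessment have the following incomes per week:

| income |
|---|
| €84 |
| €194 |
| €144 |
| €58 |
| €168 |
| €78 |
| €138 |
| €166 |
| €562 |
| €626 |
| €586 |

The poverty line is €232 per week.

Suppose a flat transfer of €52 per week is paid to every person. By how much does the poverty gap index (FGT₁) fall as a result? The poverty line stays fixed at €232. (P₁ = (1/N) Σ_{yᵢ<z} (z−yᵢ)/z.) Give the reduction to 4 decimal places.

0.1575

Before: below the line — €58, €78, €84, €138, €144, €166, €168, €194; poverty gap index (FGT₁) = 0.323668.
After the €52 transfer: below the line — €110, €130, €136, €190, €196, €218, €220; poverty gap index (FGT₁) = 0.166144.
Reduction = 0.323668 − 0.166144 = 0.1575.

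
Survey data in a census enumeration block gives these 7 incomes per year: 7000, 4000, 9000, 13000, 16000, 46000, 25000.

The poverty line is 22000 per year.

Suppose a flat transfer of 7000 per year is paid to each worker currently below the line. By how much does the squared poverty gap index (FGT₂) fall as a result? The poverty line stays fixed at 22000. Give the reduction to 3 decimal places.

0.180

Before: below the line — 4000, 7000, 9000, 13000, 16000; squared poverty gap index (FGT₂) = 0.24646.
After the 7000 transfer: below the line — 11000, 14000, 16000, 20000; squared poverty gap index (FGT₂) = 0.06641.
Reduction = 0.24646 − 0.06641 = 0.180.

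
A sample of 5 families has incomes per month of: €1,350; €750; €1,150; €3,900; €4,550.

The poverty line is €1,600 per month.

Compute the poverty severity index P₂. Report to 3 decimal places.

0.077

Poor units: €750, €1,150, €1,350 (q = 3 of N = 5).
Normalized shortfalls: (1600−750)/1600 = 0.5312; (1600−1150)/1600 = 0.2812; (1600−1350)/1600 = 0.1562.
Squared: 0.2822; 0.0791; 0.0244.
Sum = 0.385742; P₂ = 0.385742 / 5 = 0.077.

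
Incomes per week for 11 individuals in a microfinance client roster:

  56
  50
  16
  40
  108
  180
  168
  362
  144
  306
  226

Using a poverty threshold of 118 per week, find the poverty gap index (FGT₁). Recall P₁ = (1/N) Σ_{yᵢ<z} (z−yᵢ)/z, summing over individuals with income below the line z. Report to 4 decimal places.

0.2465

Incomes under z: 16, 40, 50, 56, 108 (q = 5 of N = 11).
Shortfall ratios: (118−16)/118 = 0.8644; (118−40)/118 = 0.6610; (118−50)/118 = 0.5763; (118−56)/118 = 0.5254; (118−108)/118 = 0.0847.
Sum of shortfalls = 2.711864; P₁ averages over all N: 2.711864 / 11 = 0.2465.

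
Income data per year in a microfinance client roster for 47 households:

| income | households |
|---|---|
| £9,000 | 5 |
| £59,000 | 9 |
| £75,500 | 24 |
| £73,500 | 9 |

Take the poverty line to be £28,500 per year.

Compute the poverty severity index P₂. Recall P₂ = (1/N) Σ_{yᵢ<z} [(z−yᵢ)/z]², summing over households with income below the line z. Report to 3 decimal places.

Incomes under z: 5×£9,000 (q = 5 of N = 47).
Relative gaps: (28500−9000)/28500 = 0.6842 (×5).
Squared: 0.4681 (×5).
Sum = 2.340720; P₂ = 2.340720 / 47 = 0.050.

0.050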